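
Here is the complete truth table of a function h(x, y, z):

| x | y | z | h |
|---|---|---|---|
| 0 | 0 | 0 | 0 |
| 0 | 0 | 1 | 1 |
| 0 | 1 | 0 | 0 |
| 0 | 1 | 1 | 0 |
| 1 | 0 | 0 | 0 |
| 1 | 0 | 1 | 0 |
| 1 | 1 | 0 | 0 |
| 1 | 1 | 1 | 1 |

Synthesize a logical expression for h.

h(x, y, z) = ((x' · y') · z) + ((x · y) · z)

Collect the rows where h=1 — (0,0,1), (1,1,1) — and write one minterm per row: ¬x·¬y·z, x·y·z. Their union (logical OR) reproduces the table exactly.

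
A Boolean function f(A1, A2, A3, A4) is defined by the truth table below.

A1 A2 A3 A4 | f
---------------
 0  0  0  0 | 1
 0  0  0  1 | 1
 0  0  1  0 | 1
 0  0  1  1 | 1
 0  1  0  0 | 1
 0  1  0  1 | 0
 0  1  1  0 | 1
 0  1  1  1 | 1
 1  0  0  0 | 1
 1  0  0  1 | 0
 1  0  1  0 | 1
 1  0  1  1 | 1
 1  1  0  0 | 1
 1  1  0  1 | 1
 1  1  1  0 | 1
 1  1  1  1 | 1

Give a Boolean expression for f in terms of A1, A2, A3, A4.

The 0-rows are (0,1,0,1), (1,0,0,1). Take each as a conjunction (¬A1·A2·¬A3·A4, A1·¬A2·¬A3·A4), form their disjunction, and complement — that gives a formula that is 1 everywhere f is.

f(A1, A2, A3, A4) = not ((((not A1 and A2) and not A3) and A4) or (((A1 and not A2) and not A3) and A4))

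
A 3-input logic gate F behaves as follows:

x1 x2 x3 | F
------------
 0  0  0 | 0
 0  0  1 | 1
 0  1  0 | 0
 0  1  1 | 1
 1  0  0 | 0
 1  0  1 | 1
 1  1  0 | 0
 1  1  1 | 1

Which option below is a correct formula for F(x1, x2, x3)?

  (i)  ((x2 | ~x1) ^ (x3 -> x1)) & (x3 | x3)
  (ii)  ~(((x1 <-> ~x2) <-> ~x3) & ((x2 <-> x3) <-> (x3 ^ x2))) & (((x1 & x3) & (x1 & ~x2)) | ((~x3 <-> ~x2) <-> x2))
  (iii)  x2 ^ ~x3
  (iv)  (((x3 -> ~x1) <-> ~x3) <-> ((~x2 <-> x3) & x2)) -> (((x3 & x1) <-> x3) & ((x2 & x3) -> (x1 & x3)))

ii

(i) fails at (1,1,1): the formula yields 0, F is 1.
(iii) fails at (0,0,0): the formula yields 1, F is 0.
(iv) fails at (0,0,0): the formula yields 1, F is 0.
(ii) is the remaining candidate, and it agrees with F on all 8 inputs.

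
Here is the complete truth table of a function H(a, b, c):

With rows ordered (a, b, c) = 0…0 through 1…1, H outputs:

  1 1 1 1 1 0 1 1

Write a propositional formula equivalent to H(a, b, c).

Only row (1,0,1) gives 0. So H is 1 everywhere except there — the complement of the minterm a·¬b·c.

H(a, b, c) = NOT ((a AND NOT b) AND c)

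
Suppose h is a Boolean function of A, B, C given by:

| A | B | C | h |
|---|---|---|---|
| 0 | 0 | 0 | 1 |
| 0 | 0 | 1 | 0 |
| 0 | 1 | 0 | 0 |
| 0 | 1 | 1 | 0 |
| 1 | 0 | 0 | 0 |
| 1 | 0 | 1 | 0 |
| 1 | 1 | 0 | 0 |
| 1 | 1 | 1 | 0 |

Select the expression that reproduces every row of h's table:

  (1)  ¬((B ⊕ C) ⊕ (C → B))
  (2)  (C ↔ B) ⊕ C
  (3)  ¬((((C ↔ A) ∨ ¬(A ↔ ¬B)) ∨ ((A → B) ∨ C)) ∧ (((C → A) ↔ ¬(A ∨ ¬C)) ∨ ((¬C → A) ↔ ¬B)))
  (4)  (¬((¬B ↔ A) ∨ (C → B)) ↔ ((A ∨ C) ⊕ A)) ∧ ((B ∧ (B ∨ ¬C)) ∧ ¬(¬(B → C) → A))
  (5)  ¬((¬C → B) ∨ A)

(1): at (0,0,0) it gives 0, but h = 1 — eliminated.
(2): at (0,0,1) it gives 1, but h = 0 — eliminated.
(3): at (0,1,1) it gives 1, but h = 0 — eliminated.
(4): at (0,0,0) it gives 0, but h = 1 — eliminated.
Only (5) survives; checking it on all 8 rows confirms it matches h.

5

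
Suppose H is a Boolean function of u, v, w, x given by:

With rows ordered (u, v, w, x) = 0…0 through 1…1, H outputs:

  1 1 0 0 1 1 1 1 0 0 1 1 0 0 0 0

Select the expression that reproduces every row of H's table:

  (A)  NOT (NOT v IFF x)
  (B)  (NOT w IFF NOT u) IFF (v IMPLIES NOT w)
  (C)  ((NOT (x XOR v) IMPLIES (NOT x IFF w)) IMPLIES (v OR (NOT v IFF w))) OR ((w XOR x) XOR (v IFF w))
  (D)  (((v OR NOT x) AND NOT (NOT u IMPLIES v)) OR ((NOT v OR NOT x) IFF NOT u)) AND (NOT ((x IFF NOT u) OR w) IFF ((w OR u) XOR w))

(A): at (0,0,0,1) it gives 0, but H = 1 — eliminated.
(C): at (0,0,0,1) it gives 0, but H = 1 — eliminated.
(D): at (0,0,0,0) it gives 0, but H = 1 — eliminated.
Only (B) survives; checking it on all 16 rows confirms it matches H.

B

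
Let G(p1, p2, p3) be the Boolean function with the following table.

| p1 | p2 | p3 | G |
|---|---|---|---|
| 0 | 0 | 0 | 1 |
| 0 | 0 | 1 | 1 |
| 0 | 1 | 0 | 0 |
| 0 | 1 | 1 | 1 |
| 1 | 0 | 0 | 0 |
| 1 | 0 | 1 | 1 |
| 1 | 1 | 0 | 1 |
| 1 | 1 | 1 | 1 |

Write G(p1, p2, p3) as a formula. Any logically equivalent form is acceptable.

G(p1, p2, p3) = (((p1' · p2) · p3') + ((p1 · p2') · p3'))'

The 0-rows are (0,1,0), (1,0,0). Take each as a conjunction (¬p1·p2·¬p3, p1·¬p2·¬p3), form their disjunction, and complement — that gives a formula that is 1 everywhere G is.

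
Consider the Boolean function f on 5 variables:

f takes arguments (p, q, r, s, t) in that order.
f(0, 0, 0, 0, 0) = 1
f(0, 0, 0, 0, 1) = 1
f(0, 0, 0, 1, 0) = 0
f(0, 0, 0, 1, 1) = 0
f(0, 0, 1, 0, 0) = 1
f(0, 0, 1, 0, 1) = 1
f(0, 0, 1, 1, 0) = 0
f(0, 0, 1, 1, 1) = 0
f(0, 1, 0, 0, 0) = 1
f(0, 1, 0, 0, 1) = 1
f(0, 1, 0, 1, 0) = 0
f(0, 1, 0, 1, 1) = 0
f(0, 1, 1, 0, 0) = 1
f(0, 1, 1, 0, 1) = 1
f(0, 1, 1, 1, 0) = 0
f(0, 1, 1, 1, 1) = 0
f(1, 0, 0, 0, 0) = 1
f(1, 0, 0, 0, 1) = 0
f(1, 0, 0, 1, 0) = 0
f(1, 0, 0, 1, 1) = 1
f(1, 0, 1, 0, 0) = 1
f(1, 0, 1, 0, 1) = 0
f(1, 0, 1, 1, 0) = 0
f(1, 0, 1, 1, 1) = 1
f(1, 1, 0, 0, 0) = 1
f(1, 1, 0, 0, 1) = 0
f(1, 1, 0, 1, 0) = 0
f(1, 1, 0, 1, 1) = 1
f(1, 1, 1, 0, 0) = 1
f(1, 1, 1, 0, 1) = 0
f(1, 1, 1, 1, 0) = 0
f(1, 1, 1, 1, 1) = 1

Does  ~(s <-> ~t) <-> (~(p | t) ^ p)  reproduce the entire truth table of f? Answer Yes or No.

Yes

Evaluate ~(s <-> ~t) <-> (~(p | t) ^ p) on each row and compare to f:
  p=0, q=0, r=0, s=0, t=0: formula gives 1, f = 1 ✓
  p=0, q=0, r=0, s=0, t=1: formula gives 1, f = 1 ✓
  p=0, q=0, r=0, s=1, t=0: formula gives 0, f = 0 ✓
  p=0, q=0, r=0, s=1, t=1: formula gives 0, f = 0 ✓
  … (the remaining 28 rows also agree.)
All 32 rows match — the expression computes f exactly.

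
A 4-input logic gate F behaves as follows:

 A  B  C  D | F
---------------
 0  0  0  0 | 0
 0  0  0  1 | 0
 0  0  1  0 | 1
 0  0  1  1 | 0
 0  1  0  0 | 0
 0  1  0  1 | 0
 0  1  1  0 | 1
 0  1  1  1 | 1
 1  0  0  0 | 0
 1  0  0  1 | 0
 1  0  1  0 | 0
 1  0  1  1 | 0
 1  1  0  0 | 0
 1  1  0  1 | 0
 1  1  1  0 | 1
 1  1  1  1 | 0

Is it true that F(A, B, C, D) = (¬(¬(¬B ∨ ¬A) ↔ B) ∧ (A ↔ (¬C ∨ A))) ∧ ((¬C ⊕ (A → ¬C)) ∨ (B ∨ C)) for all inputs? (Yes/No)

No

Test each input against both F and the formula:
  A=0, B=0, C=0, D=0: formula gives 0, F = 0 ✓
  A=0, B=0, C=0, D=1: formula gives 0, F = 0 ✓
  A=0, B=0, C=1, D=0: formula gives 0, but F = 1 ✗
Since they disagree at (0,0,1,0), the expression is not a correct formula for F.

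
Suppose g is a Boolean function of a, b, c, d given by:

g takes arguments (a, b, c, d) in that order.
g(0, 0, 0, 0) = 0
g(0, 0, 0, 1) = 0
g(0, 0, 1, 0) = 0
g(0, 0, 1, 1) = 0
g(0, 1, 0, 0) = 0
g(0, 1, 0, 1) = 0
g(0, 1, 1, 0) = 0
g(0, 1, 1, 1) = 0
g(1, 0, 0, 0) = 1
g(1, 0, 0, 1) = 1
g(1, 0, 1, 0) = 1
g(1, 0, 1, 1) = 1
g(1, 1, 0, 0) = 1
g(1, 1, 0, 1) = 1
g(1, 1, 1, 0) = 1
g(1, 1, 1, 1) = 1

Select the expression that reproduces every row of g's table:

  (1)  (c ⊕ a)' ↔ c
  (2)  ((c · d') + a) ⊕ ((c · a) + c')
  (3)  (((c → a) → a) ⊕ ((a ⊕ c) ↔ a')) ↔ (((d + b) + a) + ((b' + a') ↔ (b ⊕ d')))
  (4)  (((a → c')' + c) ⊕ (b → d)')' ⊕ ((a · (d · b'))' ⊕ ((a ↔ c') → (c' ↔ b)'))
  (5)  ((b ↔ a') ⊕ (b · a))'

(2) disagrees with g on (0,0,0,0) (formula → 1, table → 0); rule it out.
(3) disagrees with g on (1,0,1,0) (formula → 0, table → 1); rule it out.
(4) disagrees with g on (0,0,0,0) (formula → 1, table → 0); rule it out.
(5) disagrees with g on (0,0,0,0) (formula → 1, table → 0); rule it out.
(1) is the remaining candidate, and it agrees with g on all 16 inputs.

1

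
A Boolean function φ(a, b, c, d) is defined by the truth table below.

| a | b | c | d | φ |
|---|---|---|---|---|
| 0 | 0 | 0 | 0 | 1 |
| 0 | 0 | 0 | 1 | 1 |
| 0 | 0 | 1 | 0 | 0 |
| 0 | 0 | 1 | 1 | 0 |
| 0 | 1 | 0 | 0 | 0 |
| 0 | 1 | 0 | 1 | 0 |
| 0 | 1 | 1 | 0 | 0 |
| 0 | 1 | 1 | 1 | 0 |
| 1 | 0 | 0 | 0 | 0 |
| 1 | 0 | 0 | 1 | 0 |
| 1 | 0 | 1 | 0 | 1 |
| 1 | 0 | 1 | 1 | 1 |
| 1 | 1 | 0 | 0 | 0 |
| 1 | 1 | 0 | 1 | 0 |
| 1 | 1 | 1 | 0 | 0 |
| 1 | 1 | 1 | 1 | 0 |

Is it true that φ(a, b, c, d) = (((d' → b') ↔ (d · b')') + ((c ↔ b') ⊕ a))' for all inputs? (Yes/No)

Check the formula against φ row by row:
  a=0, b=0, c=0, d=0: formula gives 0, but φ = 1 ✗
A single disagreement suffices: at (0,0,0,0) they differ, so the formula does not compute φ.

No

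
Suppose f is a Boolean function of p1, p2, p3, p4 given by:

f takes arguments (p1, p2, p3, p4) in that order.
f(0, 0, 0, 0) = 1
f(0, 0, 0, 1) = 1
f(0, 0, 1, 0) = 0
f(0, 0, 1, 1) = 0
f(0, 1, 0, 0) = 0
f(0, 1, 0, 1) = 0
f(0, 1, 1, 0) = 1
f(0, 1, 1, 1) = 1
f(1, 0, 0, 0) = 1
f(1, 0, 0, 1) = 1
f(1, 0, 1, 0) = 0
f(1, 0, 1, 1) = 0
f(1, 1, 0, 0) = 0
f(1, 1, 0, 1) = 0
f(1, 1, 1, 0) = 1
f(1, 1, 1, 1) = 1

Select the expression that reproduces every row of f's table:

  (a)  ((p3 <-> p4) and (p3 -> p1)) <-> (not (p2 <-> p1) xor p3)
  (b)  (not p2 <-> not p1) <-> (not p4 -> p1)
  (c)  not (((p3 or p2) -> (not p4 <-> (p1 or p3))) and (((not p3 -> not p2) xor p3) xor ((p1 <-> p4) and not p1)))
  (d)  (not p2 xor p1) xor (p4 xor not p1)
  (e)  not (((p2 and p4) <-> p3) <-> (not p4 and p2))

e

(a): at (0,0,0,0) it gives 0, but f = 1 — eliminated.
(b): at (0,0,0,0) it gives 0, but f = 1 — eliminated.
(c): at (0,0,0,1) it gives 0, but f = 1 — eliminated.
(d): at (0,0,0,0) it gives 0, but f = 1 — eliminated.
That leaves (e). Evaluating it on every row reproduces the table of f exactly.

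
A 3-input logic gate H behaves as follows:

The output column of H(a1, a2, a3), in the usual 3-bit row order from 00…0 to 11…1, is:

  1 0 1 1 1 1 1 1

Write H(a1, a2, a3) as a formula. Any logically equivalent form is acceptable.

Only row (0,0,1) gives 0. So H is 1 everywhere except there — the complement of the minterm ¬a1·¬a2·a3.

H(a1, a2, a3) = NOT ((NOT a1 AND NOT a2) AND a3)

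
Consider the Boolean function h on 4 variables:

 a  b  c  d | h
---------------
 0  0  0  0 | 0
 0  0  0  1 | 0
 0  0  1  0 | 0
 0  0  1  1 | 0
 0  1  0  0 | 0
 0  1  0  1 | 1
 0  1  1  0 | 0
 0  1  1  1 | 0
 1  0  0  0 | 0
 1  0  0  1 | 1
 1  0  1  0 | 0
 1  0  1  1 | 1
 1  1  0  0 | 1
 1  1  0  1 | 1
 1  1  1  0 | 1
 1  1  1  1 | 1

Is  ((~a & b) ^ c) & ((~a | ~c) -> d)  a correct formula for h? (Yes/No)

Test each input against both h and the formula:
  a=0, b=0, c=0, d=0: formula gives 0, h = 0 ✓
  a=0, b=0, c=0, d=1: formula gives 0, h = 0 ✓
  a=0, b=0, c=1, d=0: formula gives 0, h = 0 ✓
  a=0, b=0, c=1, d=1: formula gives 1, but h = 0 ✗
A single disagreement suffices: at (0,0,1,1) they differ, so the formula does not compute h.

No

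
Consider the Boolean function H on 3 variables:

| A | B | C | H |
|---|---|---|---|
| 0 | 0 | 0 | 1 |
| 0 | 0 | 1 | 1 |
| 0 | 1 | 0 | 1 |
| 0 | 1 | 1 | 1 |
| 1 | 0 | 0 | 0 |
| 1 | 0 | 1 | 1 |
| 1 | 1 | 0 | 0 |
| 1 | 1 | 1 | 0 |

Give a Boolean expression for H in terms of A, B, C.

The 0-rows are (1,0,0), (1,1,0), (1,1,1). Take each as a conjunction (A·¬B·¬C, A·B·¬C, A·B·C), form their disjunction, and complement — that gives a formula that is 1 everywhere H is.

H(A, B, C) = ¬((((A ∧ ¬B) ∧ ¬C) ∨ ((A ∧ B) ∧ ¬C)) ∨ ((A ∧ B) ∧ C))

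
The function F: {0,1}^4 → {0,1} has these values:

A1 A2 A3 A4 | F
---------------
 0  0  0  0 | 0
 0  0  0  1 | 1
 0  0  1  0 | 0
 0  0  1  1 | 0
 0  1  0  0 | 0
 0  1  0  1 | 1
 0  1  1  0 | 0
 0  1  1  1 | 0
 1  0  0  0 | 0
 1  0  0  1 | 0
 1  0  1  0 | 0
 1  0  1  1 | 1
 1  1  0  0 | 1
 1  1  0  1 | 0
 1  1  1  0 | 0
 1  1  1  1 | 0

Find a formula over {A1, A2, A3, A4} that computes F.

The 1-rows are (0,0,0,1), (0,1,0,1), (1,0,1,1), (1,1,0,0). Each contributes one minterm — ¬A1·¬A2·¬A3·A4; ¬A1·A2·¬A3·A4; A1·¬A2·A3·A4; A1·A2·¬A3·¬A4 — and their disjunction is a sum-of-products form of F.

F(A1, A2, A3, A4) = (((((~A1 & ~A2) & ~A3) & A4) | (((~A1 & A2) & ~A3) & A4)) | (((A1 & ~A2) & A3) & A4)) | (((A1 & A2) & ~A3) & ~A4)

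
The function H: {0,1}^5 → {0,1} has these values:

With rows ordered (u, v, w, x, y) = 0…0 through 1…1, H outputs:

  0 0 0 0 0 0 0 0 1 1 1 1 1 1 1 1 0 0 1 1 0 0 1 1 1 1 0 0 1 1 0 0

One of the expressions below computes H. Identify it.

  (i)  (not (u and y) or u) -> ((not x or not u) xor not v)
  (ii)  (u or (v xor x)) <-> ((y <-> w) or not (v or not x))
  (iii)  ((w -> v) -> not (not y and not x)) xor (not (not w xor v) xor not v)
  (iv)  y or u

i

(ii) fails at (0,0,0,0,1): the formula yields 1, H is 0.
(iii) fails at (0,0,0,0,0): the formula yields 1, H is 0.
(iv) fails at (0,0,0,0,1): the formula yields 1, H is 0.
That leaves (i). Evaluating it on every row reproduces the table of H exactly.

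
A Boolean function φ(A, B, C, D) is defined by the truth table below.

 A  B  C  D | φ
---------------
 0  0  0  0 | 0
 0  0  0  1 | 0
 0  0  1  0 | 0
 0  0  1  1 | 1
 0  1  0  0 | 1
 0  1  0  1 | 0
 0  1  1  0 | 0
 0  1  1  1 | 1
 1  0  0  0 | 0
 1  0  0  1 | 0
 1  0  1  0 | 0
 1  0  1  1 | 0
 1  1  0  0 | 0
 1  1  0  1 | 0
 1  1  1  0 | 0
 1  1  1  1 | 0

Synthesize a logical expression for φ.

φ(A, B, C, D) = ((((NOT A AND NOT B) AND C) AND D) OR (((NOT A AND B) AND NOT C) AND NOT D)) OR (((NOT A AND B) AND C) AND D)

φ=1 on 3 inputs: (0,0,1,1), (0,1,0,0), (0,1,1,1). Reading each as a conjunction of literals (¬A·¬B·C·D, ¬A·B·¬C·¬D, ¬A·B·C·D) and taking the OR gives the canonical DNF.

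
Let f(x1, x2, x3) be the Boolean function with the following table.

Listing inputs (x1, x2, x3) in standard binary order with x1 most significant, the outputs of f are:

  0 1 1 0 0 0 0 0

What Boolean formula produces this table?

f(x1, x2, x3) = ((~x1 & ~x2) & x3) | ((~x1 & x2) & ~x3)

The 1-rows are (0,0,1), (0,1,0). Each contributes one minterm — ¬x1·¬x2·x3; ¬x1·x2·¬x3 — and their disjunction is a sum-of-products form of f.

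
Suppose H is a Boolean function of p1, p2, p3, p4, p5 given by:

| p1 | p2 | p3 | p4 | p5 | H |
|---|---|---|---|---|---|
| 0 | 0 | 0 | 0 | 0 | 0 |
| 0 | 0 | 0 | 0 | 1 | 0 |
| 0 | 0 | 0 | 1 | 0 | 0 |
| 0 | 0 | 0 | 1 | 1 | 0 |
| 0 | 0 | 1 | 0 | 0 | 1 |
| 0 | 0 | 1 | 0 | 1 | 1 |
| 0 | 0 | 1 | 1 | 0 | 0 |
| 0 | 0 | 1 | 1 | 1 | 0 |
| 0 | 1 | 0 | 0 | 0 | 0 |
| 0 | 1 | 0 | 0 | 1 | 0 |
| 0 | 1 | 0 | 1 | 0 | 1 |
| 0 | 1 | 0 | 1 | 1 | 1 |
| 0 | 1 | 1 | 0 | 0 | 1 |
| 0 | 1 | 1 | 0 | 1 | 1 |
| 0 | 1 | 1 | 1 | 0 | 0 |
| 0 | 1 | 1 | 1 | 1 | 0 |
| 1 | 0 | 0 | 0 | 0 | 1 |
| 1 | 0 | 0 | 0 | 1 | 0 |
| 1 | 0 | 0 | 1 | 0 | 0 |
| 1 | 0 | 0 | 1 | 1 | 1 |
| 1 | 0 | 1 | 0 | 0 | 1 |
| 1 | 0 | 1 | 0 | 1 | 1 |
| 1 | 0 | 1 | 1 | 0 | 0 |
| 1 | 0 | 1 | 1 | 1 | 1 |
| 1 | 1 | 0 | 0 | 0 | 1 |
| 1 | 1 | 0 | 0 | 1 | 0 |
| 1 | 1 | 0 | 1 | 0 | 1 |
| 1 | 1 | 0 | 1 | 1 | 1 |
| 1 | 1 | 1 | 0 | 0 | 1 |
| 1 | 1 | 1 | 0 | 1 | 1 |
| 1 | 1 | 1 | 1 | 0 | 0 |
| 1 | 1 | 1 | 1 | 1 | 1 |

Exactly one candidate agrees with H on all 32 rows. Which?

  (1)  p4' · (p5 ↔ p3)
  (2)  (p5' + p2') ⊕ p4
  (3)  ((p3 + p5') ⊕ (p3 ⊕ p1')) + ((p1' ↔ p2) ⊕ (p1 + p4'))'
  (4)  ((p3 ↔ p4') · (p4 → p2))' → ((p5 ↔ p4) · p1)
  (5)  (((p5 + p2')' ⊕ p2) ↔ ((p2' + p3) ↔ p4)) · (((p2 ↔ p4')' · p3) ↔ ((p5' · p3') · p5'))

4

(1): at (0,0,0,0,0) it gives 1, but H = 0 — eliminated.
(2): at (0,0,0,0,0) it gives 1, but H = 0 — eliminated.
(3): at (0,0,0,0,1) it gives 1, but H = 0 — eliminated.
(5): at (0,0,0,0,1) it gives 1, but H = 0 — eliminated.
That leaves (4). Evaluating it on every row reproduces the table of H exactly.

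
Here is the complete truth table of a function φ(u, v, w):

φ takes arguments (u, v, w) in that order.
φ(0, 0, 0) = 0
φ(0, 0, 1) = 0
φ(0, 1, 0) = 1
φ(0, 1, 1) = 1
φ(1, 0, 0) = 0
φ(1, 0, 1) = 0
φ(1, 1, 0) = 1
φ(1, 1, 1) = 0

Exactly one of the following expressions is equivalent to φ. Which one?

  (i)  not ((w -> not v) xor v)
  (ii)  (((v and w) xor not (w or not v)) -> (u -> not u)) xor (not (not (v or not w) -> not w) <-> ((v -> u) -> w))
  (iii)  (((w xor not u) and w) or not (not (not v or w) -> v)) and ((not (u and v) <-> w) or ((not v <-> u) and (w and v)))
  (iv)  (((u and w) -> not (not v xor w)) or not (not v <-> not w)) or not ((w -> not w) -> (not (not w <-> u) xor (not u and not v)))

(i) fails at (0,1,1): the formula yields 0, φ is 1.
(iii) fails at (0,1,0): the formula yields 0, φ is 1.
(iv) fails at (0,0,0): the formula yields 1, φ is 0.
Only (ii) survives; checking it on all 8 rows confirms it matches φ.

ii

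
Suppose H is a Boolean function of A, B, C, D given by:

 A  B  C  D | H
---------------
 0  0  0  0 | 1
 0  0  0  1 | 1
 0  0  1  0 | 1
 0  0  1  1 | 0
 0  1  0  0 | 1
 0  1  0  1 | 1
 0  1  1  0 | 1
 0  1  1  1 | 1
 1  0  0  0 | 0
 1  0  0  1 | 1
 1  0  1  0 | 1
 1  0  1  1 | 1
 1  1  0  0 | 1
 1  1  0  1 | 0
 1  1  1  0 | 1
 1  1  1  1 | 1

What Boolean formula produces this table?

H(A, B, C, D) = NOT (((((NOT A AND NOT B) AND C) AND D) OR (((A AND NOT B) AND NOT C) AND NOT D)) OR (((A AND B) AND NOT C) AND D))

H is 0 on only 3 rows — (0,0,1,1), (1,0,0,0), (1,1,0,1). Writing each as a minterm (¬A·¬B·C·D, A·¬B·¬C·¬D, A·B·¬C·D) and OR-ing them characterizes exactly where H=0, so H is the negation of that disjunction.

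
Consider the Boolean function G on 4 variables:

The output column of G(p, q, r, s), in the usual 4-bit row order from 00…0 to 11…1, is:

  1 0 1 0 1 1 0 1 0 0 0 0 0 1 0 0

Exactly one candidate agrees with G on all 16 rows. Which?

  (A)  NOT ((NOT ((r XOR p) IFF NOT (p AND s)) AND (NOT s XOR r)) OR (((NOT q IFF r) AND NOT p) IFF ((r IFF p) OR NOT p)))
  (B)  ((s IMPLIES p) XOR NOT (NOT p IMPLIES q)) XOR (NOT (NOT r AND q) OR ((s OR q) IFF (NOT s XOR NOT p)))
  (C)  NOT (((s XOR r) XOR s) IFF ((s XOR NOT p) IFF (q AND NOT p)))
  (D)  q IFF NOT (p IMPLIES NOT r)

B

(A) fails at (0,0,0,0): the formula yields 0, G is 1.
(C) fails at (0,0,0,0): the formula yields 0, G is 1.
(D) fails at (0,0,0,1): the formula yields 1, G is 0.
Only (B) survives; checking it on all 16 rows confirms it matches G.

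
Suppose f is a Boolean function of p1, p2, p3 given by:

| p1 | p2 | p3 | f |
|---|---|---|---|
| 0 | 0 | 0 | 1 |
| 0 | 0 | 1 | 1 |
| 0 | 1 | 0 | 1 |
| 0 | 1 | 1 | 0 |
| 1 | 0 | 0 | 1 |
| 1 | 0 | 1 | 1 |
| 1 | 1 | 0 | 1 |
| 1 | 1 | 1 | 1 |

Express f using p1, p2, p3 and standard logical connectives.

f is 0 on exactly one input, (0,1,1), whose minterm is ¬p1·p2·p3. So f is the negation of that single conjunction.

f(p1, p2, p3) = NOT ((NOT p1 AND p2) AND p3)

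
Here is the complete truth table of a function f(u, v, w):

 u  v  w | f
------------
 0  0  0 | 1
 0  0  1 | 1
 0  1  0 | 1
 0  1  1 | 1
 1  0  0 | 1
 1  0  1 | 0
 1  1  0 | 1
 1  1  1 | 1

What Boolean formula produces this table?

Only row (1,0,1) gives 0. So f is 1 everywhere except there — the complement of the minterm u·¬v·w.

f(u, v, w) = ¬((u ∧ ¬v) ∧ w)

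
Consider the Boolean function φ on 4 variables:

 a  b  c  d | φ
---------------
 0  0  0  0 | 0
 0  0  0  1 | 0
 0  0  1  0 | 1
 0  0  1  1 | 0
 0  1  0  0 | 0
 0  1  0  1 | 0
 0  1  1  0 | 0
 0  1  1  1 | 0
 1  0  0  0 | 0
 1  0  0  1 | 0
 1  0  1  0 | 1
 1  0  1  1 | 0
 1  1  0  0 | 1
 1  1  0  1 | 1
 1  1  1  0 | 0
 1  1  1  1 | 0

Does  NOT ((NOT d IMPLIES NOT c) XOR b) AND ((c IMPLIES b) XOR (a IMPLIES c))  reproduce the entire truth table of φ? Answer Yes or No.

Test each input against both φ and the formula:
  a=0, b=0, c=0, d=0: formula gives 0, φ = 0 ✓
  a=0, b=0, c=0, d=1: formula gives 0, φ = 0 ✓
  a=0, b=0, c=1, d=0: formula gives 1, φ = 1 ✓
  a=0, b=0, c=1, d=1: formula gives 0, φ = 0 ✓
  … (the remaining 12 rows also agree.)
All 16 rows match — the expression computes φ exactly.

Yes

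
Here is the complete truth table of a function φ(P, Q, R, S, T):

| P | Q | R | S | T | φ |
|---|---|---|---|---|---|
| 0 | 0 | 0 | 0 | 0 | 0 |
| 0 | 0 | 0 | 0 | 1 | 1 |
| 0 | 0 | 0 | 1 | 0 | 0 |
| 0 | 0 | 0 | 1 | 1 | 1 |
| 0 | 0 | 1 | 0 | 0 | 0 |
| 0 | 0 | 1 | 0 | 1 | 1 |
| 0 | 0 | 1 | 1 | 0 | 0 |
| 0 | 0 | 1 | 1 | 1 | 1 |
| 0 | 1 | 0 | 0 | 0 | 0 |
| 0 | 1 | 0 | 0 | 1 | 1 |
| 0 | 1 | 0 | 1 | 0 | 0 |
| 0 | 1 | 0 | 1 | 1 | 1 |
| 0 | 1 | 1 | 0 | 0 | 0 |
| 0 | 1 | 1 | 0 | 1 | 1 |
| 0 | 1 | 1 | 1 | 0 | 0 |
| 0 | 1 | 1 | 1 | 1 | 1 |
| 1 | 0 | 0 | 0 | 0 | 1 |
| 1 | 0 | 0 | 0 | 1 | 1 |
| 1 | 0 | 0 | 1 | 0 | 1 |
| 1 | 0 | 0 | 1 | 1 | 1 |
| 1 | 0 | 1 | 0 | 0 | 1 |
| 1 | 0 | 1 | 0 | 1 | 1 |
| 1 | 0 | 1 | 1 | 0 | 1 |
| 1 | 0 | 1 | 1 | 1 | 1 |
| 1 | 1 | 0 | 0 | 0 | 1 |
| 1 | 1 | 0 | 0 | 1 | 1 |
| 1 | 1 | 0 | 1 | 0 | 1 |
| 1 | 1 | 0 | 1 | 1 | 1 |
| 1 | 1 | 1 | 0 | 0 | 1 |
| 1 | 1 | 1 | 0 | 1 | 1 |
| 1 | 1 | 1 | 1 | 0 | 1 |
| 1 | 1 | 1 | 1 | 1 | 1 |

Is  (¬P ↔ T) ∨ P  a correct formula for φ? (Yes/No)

Yes

Test each input against both φ and the formula:
  P=0, Q=0, R=0, S=0, T=0: formula gives 0, φ = 0 ✓
  P=0, Q=0, R=0, S=0, T=1: formula gives 1, φ = 1 ✓
  P=0, Q=0, R=0, S=1, T=0: formula gives 0, φ = 0 ✓
  P=0, Q=0, R=0, S=1, T=1: formula gives 1, φ = 1 ✓
  …and likewise for the remaining 28 rows.
All 32 rows match — the expression computes φ exactly.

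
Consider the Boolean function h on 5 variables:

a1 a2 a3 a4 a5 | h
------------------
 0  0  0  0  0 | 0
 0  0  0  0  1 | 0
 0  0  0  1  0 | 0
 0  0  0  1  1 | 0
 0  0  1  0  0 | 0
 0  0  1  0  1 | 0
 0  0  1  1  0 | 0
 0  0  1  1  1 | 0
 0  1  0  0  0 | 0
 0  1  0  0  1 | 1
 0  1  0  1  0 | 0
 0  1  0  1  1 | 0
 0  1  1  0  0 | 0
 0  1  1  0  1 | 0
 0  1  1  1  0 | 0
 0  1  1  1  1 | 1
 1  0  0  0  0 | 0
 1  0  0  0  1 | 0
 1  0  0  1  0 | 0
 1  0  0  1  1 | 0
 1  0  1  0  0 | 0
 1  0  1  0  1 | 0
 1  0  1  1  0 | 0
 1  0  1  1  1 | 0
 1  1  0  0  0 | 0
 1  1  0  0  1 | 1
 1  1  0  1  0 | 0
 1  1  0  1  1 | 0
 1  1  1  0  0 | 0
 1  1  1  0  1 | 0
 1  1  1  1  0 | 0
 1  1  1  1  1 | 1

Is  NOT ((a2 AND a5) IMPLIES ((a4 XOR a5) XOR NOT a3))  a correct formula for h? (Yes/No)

Evaluate NOT ((a2 AND a5) IMPLIES ((a4 XOR a5) XOR NOT a3)) on each row and compare to h:
  a1=0, a2=0, a3=0, a4=0, a5=0: formula gives 0, h = 0 ✓
  a1=0, a2=0, a3=0, a4=0, a5=1: formula gives 0, h = 0 ✓
  a1=0, a2=0, a3=0, a4=1, a5=0: formula gives 0, h = 0 ✓
  a1=0, a2=0, a3=0, a4=1, a5=1: formula gives 0, h = 0 ✓
  … (the remaining 28 rows also agree.)
No disagreement on any input; they are logically equivalent.

Yes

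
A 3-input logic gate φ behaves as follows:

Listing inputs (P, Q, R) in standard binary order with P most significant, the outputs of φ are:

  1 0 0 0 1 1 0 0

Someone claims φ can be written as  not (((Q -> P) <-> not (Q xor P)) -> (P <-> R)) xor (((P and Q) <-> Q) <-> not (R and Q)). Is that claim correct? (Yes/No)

Yes

Evaluate not (((Q -> P) <-> not (Q xor P)) -> (P <-> R)) xor (((P and Q) <-> Q) <-> not (R and Q)) on each row and compare to φ:
  P=0, Q=0, R=0: formula gives 1, φ = 1 ✓
  P=0, Q=0, R=1: formula gives 0, φ = 0 ✓
  P=0, Q=1, R=0: formula gives 0, φ = 0 ✓
  P=0, Q=1, R=1: formula gives 0, φ = 0 ✓
  P=1, Q=0, R=0: formula gives 1, φ = 1 ✓
  …and likewise for the remaining 3 rows.
No disagreement on any input; they are logically equivalent.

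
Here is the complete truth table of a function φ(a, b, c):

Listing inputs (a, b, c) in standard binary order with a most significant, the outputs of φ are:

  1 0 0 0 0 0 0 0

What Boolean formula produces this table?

φ(a, b, c) = not ((a or b) or c)

The output is 1 only when every input is 0 — NOR of all inputs.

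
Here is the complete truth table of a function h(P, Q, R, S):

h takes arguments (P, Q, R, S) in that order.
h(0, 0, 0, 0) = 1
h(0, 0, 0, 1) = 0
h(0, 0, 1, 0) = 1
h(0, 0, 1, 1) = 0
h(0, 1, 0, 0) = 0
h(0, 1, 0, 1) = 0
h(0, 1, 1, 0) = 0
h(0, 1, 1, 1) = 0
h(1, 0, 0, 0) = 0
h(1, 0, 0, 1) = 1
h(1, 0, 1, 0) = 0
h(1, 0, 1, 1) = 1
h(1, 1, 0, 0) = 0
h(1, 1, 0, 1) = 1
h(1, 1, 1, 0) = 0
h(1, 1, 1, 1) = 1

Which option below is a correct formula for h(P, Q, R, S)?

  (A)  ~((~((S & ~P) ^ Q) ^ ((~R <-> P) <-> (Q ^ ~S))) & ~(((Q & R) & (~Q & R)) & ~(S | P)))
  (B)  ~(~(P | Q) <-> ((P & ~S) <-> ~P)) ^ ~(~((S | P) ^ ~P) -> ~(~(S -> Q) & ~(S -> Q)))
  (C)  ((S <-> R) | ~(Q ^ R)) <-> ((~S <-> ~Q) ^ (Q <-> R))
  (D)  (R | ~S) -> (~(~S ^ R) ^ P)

B

(A) disagrees with h on (0,0,0,0) (formula → 0, table → 1); rule it out.
(C) disagrees with h on (0,0,0,0) (formula → 0, table → 1); rule it out.
(D) disagrees with h on (0,0,0,0) (formula → 0, table → 1); rule it out.
(B) is the remaining candidate, and it agrees with h on all 16 inputs.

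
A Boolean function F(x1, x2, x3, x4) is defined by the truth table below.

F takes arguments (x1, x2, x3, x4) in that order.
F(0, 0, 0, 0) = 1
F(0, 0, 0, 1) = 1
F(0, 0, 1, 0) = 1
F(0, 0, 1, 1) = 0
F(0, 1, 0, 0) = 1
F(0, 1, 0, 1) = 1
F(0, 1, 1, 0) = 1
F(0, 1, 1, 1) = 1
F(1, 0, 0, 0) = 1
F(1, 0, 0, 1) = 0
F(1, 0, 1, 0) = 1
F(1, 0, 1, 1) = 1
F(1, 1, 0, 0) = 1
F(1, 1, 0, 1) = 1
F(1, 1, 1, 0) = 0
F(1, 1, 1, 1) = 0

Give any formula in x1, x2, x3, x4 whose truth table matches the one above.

F(x1, x2, x3, x4) = ~((((((~x1 & ~x2) & x3) & x4) | (((x1 & ~x2) & ~x3) & x4)) | (((x1 & x2) & x3) & ~x4)) | (((x1 & x2) & x3) & x4))

There are just 4 zero rows: (0,0,1,1), (1,0,0,1), (1,1,1,0), (1,1,1,1). Their minterms are ¬x1·¬x2·x3·x4, x1·¬x2·¬x3·x4, x1·x2·x3·¬x4, x1·x2·x3·x4; the OR of those covers precisely the 0-outputs, and negating it yields F.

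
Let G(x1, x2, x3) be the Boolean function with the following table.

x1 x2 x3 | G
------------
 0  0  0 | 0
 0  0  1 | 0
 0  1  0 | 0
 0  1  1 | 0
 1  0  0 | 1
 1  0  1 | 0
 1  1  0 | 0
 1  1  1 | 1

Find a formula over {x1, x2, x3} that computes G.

G(x1, x2, x3) = ((x1 & ~x2) & ~x3) | ((x1 & x2) & x3)

The 1-rows are (1,0,0), (1,1,1). Each contributes one minterm — x1·¬x2·¬x3; x1·x2·x3 — and their disjunction is a sum-of-products form of G.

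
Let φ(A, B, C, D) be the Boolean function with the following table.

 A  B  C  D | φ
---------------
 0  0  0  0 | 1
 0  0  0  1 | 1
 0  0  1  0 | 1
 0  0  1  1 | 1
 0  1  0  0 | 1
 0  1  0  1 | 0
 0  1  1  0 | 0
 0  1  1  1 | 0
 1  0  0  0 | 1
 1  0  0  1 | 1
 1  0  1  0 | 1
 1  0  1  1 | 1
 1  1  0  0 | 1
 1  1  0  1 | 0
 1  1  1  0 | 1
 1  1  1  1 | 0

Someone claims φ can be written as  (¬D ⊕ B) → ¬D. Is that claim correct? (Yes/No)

No

Test each input against both φ and the formula:
  A=0, B=0, C=0, D=0: formula gives 1, φ = 1 ✓
  A=0, B=0, C=0, D=1: formula gives 1, φ = 1 ✓
  A=0, B=0, C=1, D=0: formula gives 1, φ = 1 ✓
  A=0, B=0, C=1, D=1: formula gives 1, φ = 1 ✓
  …
  A=0, B=1, C=1, D=0: formula gives 1, but φ = 0 ✗
A single disagreement suffices: at (0,1,1,0) they differ, so the formula does not compute φ.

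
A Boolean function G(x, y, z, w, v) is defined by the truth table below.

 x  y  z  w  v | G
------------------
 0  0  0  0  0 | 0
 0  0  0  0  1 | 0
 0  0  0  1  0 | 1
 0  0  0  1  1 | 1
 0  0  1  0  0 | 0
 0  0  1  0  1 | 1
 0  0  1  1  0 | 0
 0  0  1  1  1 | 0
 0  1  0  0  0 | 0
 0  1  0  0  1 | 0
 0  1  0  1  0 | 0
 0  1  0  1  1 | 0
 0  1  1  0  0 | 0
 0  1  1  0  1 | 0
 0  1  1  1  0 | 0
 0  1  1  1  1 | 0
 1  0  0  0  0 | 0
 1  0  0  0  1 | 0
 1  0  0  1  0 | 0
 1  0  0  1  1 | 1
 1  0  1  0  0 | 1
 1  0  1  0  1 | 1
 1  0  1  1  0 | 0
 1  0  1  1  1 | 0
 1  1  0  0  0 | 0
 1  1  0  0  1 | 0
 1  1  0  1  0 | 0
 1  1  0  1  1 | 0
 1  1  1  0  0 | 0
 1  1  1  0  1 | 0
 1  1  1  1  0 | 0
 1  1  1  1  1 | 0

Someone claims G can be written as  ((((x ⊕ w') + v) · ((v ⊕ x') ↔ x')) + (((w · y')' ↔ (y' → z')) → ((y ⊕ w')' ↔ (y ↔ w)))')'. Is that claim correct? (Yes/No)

Test each input against both G and the formula:
  x=0, y=0, z=0, w=0, v=0: formula gives 0, G = 0 ✓
  x=0, y=0, z=0, w=0, v=1: formula gives 0, G = 0 ✓
  x=0, y=0, z=0, w=1, v=0: formula gives 1, G = 1 ✓
  x=0, y=0, z=0, w=1, v=1: formula gives 1, G = 1 ✓
  … (the remaining 28 rows also agree.)
No disagreement on any input; they are logically equivalent.

Yes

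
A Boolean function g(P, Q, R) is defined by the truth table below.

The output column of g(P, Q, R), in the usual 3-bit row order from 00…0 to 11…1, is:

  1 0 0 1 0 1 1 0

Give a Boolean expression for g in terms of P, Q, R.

g(P, Q, R) = ¬((P ⊕ Q) ⊕ R)

The output is 1 exactly when an even number of inputs are 1 — the complement of 3-way XOR.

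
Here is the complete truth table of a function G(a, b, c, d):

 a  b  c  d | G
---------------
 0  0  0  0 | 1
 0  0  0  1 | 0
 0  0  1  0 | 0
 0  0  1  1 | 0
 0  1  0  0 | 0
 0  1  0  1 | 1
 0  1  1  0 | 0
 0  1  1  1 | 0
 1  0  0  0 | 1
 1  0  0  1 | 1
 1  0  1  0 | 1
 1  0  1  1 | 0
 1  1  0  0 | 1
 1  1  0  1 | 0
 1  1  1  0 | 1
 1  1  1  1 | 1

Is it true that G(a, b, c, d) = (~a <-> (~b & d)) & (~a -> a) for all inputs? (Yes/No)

No

Test each input against both G and the formula:
  a=0, b=0, c=0, d=0: formula gives 0, but G = 1 ✗
A single disagreement suffices: at (0,0,0,0) they differ, so the formula does not compute G.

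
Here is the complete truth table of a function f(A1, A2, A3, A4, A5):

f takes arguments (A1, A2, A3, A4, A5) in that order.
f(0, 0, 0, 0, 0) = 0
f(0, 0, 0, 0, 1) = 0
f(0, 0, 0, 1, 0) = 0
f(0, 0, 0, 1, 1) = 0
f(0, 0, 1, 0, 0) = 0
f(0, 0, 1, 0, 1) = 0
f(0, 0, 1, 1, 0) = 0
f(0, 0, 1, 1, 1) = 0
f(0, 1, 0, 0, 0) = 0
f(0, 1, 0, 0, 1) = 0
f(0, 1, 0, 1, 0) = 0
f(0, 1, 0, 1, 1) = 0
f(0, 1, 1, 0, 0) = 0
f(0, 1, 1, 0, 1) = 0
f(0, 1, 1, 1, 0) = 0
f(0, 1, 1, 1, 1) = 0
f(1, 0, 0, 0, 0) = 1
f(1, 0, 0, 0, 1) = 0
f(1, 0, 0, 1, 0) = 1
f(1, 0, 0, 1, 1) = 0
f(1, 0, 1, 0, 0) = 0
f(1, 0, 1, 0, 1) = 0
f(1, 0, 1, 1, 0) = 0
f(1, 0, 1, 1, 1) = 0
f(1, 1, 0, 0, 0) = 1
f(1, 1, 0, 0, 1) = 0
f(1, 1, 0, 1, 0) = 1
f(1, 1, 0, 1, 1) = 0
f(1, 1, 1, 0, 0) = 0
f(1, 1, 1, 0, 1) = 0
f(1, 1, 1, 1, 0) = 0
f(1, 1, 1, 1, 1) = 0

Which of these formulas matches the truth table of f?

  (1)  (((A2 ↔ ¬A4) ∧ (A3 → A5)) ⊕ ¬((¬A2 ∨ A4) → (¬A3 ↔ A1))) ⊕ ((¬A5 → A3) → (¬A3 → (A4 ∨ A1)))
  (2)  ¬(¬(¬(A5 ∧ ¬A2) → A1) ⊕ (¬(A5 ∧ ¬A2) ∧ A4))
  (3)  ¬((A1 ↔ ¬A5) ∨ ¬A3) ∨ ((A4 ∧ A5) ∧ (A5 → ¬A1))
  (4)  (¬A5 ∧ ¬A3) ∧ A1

(1): at (0,0,0,0,1) it gives 1, but f = 0 — eliminated.
(2): at (0,0,0,0,1) it gives 1, but f = 0 — eliminated.
(3): at (0,0,0,1,1) it gives 1, but f = 0 — eliminated.
That leaves (4). Evaluating it on every row reproduces the table of f exactly.

4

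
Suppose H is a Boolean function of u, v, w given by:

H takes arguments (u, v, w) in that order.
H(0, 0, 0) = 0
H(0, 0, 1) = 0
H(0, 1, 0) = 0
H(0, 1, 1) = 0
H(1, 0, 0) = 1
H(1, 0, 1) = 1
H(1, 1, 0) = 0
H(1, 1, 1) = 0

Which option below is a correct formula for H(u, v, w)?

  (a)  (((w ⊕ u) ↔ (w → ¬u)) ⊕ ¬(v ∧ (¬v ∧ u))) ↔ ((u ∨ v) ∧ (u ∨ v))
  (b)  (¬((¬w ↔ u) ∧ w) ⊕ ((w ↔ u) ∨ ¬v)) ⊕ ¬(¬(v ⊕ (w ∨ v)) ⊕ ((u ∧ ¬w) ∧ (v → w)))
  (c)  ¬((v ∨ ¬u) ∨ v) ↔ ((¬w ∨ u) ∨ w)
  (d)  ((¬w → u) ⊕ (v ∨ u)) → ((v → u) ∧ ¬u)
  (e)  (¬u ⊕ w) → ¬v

c

(a) fails at (0,0,1): the formula yields 1, H is 0.
(b) fails at (1,1,0): the formula yields 1, H is 0.
(d) fails at (0,0,0): the formula yields 1, H is 0.
(e) fails at (0,0,0): the formula yields 1, H is 0.
That leaves (c). Evaluating it on every row reproduces the table of H exactly.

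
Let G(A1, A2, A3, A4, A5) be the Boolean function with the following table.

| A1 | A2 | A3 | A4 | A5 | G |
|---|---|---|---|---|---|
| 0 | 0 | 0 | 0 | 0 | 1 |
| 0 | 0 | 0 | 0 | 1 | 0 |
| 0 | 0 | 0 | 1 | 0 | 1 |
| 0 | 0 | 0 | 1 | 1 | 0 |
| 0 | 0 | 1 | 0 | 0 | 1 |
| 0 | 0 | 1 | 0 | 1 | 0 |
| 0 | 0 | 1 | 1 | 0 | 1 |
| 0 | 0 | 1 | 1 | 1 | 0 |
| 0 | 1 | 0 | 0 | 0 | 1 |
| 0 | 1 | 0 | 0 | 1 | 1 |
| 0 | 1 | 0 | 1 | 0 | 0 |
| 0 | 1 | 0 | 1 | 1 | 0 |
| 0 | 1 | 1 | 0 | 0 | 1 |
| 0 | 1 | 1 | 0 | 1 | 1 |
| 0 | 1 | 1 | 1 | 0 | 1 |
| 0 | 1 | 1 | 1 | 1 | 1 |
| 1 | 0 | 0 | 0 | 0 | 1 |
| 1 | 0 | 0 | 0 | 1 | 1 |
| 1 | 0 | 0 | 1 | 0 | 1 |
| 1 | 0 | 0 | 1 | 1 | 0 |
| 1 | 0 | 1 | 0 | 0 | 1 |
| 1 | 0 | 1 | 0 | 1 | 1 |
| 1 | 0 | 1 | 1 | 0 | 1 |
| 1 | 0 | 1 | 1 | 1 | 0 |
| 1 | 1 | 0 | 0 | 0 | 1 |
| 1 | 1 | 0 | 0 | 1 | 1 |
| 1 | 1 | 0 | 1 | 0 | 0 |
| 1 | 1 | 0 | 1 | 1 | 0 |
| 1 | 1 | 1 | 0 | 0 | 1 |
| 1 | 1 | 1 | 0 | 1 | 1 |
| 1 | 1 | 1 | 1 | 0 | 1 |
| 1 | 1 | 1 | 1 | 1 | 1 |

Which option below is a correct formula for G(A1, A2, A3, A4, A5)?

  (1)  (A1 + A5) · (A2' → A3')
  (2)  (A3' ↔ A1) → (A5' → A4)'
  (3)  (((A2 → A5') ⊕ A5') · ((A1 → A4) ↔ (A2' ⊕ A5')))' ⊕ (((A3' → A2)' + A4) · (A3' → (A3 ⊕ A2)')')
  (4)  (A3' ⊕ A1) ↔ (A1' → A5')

(1): at (0,0,0,0,0) it gives 0, but G = 1 — eliminated.
(2): at (0,0,0,0,1) it gives 1, but G = 0 — eliminated.
(4): at (0,0,1,0,0) it gives 0, but G = 1 — eliminated.
Only (3) survives; checking it on all 32 rows confirms it matches G.

3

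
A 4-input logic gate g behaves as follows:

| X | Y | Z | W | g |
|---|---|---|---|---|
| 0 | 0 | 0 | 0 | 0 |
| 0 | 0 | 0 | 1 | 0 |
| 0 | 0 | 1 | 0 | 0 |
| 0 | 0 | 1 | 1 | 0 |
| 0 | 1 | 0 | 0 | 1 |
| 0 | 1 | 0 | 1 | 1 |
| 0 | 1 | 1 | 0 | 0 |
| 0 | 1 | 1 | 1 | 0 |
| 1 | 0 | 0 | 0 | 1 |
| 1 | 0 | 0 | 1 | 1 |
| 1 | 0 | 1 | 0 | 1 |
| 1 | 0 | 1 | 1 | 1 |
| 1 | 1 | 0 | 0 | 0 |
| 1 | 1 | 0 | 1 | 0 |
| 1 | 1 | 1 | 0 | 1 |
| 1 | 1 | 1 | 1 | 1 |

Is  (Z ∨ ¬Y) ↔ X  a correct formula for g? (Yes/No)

Test each input against both g and the formula:
  X=0, Y=0, Z=0, W=0: formula gives 0, g = 0 ✓
  X=0, Y=0, Z=0, W=1: formula gives 0, g = 0 ✓
  X=0, Y=0, Z=1, W=0: formula gives 0, g = 0 ✓
  X=0, Y=0, Z=1, W=1: formula gives 0, g = 0 ✓
  …and likewise for the remaining 12 rows.
Every row agrees, so the formula is equivalent.

Yes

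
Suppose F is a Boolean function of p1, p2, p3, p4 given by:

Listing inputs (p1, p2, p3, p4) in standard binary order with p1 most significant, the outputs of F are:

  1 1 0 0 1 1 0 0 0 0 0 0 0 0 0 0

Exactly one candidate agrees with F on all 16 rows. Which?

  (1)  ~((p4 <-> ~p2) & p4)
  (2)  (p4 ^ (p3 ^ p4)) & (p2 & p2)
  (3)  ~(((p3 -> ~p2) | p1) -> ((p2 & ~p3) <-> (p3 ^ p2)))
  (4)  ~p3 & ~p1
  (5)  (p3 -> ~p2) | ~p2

(1) disagrees with F on (0,0,0,1) (formula → 0, table → 1); rule it out.
(2) disagrees with F on (0,0,0,0) (formula → 0, table → 1); rule it out.
(3) disagrees with F on (0,0,0,0) (formula → 0, table → 1); rule it out.
(5) disagrees with F on (0,0,1,0) (formula → 1, table → 0); rule it out.
(4) is the remaining candidate, and it agrees with F on all 16 inputs.

4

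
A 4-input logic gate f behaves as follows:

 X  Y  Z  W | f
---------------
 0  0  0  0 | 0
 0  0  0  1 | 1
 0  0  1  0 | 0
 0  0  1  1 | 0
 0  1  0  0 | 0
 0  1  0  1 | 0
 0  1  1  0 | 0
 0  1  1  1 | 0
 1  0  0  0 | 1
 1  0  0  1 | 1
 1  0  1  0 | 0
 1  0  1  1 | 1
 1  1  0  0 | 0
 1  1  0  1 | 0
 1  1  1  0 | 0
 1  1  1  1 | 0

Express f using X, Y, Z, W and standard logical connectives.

f(X, Y, Z, W) = (((((not X and not Y) and not Z) and W) or (((X and not Y) and not Z) and not W)) or (((X and not Y) and not Z) and W)) or (((X and not Y) and Z) and W)

f=1 on 4 inputs: (0,0,0,1), (1,0,0,0), (1,0,0,1), (1,0,1,1). Reading each as a conjunction of literals (¬X·¬Y·¬Z·W, X·¬Y·¬Z·¬W, X·¬Y·¬Z·W, X·¬Y·Z·W) and taking the OR gives the canonical DNF.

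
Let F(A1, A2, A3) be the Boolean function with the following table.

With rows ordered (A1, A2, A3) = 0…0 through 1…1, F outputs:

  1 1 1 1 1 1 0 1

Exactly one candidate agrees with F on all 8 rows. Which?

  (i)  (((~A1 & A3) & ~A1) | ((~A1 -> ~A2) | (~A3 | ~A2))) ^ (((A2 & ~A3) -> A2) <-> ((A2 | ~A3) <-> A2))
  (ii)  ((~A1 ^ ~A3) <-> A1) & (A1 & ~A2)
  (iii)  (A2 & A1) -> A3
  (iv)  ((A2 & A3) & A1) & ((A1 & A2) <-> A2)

(i): at (0,0,1) it gives 0, but F = 1 — eliminated.
(ii): at (0,0,0) it gives 0, but F = 1 — eliminated.
(iv): at (0,0,0) it gives 0, but F = 1 — eliminated.
Only (iii) survives; checking it on all 8 rows confirms it matches F.

iii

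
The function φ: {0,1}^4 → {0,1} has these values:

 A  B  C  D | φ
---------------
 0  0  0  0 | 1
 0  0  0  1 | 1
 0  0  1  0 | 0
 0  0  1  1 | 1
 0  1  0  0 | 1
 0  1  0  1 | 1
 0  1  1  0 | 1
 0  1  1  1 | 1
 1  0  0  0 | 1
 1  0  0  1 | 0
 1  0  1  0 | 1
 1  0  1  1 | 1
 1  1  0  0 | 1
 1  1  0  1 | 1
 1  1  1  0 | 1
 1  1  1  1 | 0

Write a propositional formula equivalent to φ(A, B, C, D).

There are just 3 zero rows: (0,0,1,0), (1,0,0,1), (1,1,1,1). Their minterms are ¬A·¬B·C·¬D, A·¬B·¬C·D, A·B·C·D; the OR of those covers precisely the 0-outputs, and negating it yields φ.

φ(A, B, C, D) = (((((A' · B') · C) · D') + (((A · B') · C') · D)) + (((A · B) · C) · D))'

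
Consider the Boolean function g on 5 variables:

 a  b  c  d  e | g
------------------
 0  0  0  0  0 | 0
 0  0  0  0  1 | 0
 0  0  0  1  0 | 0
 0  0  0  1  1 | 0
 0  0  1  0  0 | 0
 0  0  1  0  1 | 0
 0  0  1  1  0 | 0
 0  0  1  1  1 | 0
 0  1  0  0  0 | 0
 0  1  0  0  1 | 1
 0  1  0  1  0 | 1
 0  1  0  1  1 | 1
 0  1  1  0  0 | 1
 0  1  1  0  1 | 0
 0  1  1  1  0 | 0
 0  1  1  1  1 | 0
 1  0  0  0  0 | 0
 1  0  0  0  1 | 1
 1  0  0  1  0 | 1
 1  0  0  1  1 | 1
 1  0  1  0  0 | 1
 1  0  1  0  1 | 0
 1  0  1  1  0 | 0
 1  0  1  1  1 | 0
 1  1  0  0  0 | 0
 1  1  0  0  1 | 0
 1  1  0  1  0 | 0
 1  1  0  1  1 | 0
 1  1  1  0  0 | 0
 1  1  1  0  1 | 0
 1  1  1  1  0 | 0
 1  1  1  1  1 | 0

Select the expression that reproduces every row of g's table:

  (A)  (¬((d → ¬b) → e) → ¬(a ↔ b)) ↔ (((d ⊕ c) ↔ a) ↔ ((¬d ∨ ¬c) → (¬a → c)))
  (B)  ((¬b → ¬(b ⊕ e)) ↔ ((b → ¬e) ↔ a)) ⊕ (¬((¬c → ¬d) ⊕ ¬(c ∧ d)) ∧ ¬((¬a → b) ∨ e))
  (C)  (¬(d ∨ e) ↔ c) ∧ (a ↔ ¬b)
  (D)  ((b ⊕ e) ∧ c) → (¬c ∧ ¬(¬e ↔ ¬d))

(A): at (0,0,0,0,0) it gives 1, but g = 0 — eliminated.
(B): at (0,0,0,0,0) it gives 1, but g = 0 — eliminated.
(D): at (0,0,0,0,0) it gives 1, but g = 0 — eliminated.
That leaves (C). Evaluating it on every row reproduces the table of g exactly.

C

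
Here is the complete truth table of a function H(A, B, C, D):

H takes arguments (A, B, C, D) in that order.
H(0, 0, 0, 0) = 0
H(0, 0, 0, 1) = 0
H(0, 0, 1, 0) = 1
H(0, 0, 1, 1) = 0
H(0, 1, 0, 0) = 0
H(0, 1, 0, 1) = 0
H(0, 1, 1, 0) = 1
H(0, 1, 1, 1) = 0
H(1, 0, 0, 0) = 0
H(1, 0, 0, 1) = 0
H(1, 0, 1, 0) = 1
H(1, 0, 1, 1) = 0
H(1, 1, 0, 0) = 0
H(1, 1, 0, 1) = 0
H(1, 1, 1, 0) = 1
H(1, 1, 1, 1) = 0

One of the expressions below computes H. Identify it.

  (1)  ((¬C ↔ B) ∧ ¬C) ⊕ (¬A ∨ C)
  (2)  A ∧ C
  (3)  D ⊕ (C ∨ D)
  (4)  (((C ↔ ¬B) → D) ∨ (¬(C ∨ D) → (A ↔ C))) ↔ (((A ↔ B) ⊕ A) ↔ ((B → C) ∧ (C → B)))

3

(1) fails at (0,0,0,0): the formula yields 1, H is 0.
(2) fails at (0,0,1,0): the formula yields 0, H is 1.
(4) fails at (0,0,0,0): the formula yields 1, H is 0.
That leaves (3). Evaluating it on every row reproduces the table of H exactly.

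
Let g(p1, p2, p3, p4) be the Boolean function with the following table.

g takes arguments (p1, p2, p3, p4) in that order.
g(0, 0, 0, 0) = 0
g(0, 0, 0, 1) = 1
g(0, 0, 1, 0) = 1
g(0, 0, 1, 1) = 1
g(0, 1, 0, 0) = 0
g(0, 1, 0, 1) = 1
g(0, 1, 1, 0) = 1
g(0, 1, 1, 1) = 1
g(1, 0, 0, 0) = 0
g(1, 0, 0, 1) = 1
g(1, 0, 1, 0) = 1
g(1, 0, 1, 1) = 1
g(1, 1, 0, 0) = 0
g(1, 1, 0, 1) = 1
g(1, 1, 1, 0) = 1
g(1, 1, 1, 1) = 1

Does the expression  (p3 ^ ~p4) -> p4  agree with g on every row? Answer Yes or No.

Yes

Test each input against both g and the formula:
  p1=0, p2=0, p3=0, p4=0: formula gives 0, g = 0 ✓
  p1=0, p2=0, p3=0, p4=1: formula gives 1, g = 1 ✓
  p1=0, p2=0, p3=1, p4=0: formula gives 1, g = 1 ✓
  p1=0, p2=0, p3=1, p4=1: formula gives 1, g = 1 ✓
  … (the remaining 12 rows also agree.)
All 16 rows match — the expression computes g exactly.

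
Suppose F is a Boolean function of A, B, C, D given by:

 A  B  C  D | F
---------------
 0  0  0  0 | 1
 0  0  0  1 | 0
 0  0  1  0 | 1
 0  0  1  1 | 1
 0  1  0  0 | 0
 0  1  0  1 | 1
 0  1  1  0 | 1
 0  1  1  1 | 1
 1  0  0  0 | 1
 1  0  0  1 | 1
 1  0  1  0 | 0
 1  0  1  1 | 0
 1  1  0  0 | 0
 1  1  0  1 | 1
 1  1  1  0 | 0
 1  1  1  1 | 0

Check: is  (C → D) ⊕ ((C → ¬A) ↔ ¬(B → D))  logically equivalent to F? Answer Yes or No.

Check the formula against F row by row:
  A=0, B=0, C=0, D=0: formula gives 1, F = 1 ✓
  A=0, B=0, C=0, D=1: formula gives 1, but F = 0 ✗
A single disagreement suffices: at (0,0,0,1) they differ, so the formula does not compute F.

No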